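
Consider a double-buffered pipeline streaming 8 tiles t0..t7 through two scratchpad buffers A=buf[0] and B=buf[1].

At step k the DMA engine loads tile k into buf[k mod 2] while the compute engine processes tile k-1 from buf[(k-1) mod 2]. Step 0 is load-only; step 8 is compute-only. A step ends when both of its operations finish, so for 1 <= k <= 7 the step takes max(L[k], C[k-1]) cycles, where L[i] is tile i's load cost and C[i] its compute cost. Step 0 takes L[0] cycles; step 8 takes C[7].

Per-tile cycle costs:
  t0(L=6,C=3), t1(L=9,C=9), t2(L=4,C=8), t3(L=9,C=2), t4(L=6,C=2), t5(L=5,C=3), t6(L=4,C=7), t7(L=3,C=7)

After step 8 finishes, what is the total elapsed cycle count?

k=0 load=t0/6c comp=- wait=6 total=6
k=1 load=t1/9c comp=t0/3c wait=9 total=15
k=2 load=t2/4c comp=t1/9c wait=9 total=24
k=3 load=t3/9c comp=t2/8c wait=9 total=33
k=4 load=t4/6c comp=t3/2c wait=6 total=39
k=5 load=t5/5c comp=t4/2c wait=5 total=44
k=6 load=t6/4c comp=t5/3c wait=4 total=48
k=7 load=t7/3c comp=t6/7c wait=7 total=55
k=8 load=- comp=t7/7c wait=7 total=62

end_cycle[8] = 62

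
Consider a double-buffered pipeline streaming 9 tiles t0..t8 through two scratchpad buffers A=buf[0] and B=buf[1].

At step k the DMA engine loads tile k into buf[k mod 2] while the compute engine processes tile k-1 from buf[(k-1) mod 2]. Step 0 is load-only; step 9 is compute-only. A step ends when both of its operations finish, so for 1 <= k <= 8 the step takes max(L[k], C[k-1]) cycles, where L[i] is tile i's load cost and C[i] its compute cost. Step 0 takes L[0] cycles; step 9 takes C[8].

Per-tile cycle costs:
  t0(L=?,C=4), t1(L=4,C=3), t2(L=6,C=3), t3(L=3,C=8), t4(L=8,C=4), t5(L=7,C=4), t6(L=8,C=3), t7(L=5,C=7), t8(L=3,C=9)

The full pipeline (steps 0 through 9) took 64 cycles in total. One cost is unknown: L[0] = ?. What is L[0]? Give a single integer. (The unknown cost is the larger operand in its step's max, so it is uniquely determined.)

step 0: dur = L[0]=? = L[0]  (unknown; binding)
step 1: dur = max(L[1]=4, C[0]=4) = 4
step 2: dur = max(L[2]=6, C[1]=3) = 6
step 3: dur = max(L[3]=3, C[2]=3) = 3
step 4: dur = max(L[4]=8, C[3]=8) = 8
step 5: dur = max(L[5]=7, C[4]=4) = 7
step 6: dur = max(L[6]=8, C[5]=4) = 8
step 7: dur = max(L[7]=5, C[6]=3) = 5
step 8: dur = max(L[8]=3, C[7]=7) = 7
step 9: dur = C[8]=9 = 9
sum of known step durations = 57
dur[0] = total - known = 64 - 57 = 7
L[0] is the binding max in step 0, so L[0] = dur[0] = 7

L[0] = 7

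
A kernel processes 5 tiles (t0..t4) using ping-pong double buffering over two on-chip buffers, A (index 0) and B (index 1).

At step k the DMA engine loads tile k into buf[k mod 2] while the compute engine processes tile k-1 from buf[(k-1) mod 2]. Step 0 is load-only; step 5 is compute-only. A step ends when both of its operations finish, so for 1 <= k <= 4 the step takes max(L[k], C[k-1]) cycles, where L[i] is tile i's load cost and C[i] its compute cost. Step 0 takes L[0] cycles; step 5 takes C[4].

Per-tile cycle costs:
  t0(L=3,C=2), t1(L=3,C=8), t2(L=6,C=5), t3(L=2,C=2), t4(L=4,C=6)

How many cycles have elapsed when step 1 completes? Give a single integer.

end_cycle[1] = 6

step 0: L[0]=3 → dur=3, Σ=3 | A=load:t0 B=idle [load-only]
step 1: L[1]=3 C[0]=2 → dur=3, Σ=6 | A=compute:t0 B=load:t1 [load-bound]
step 2: L[2]=6 C[1]=8 → dur=8, Σ=14 | A=load:t2 B=compute:t1 [compute-bound]
step 3: L[3]=2 C[2]=5 → dur=5, Σ=19 | A=compute:t2 B=load:t3 [compute-bound]
step 4: L[4]=4 C[3]=2 → dur=4, Σ=23 | A=load:t4 B=compute:t3 [load-bound]
step 5: C[4]=6 → dur=6, Σ=29 | A=compute:t4 B=idle [compute-only]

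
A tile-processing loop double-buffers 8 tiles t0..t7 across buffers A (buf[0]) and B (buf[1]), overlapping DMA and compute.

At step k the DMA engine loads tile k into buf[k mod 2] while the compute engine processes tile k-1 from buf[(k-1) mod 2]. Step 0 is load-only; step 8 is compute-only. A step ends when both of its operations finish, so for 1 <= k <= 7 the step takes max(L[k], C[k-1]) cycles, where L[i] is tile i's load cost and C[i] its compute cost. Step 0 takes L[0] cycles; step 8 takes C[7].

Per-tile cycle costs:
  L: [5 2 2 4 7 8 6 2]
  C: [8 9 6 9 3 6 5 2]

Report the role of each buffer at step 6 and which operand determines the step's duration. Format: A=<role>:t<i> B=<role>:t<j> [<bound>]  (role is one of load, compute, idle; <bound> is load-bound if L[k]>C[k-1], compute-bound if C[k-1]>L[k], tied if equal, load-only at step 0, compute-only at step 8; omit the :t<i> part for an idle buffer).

step 0: L[0]=5 → dur=5, Σ=5 | A=load:t0 B=idle [load-only]
step 1: L[1]=2 C[0]=8 → dur=8, Σ=13 | A=compute:t0 B=load:t1 [compute-bound]
step 2: L[2]=2 C[1]=9 → dur=9, Σ=22 | A=load:t2 B=compute:t1 [compute-bound]
step 3: L[3]=4 C[2]=6 → dur=6, Σ=28 | A=compute:t2 B=load:t3 [compute-bound]
step 4: L[4]=7 C[3]=9 → dur=9, Σ=37 | A=load:t4 B=compute:t3 [compute-bound]
step 5: L[5]=8 C[4]=3 → dur=8, Σ=45 | A=compute:t4 B=load:t5 [load-bound]
step 6: L[6]=6 C[5]=6 → dur=6, Σ=51 | A=load:t6 B=compute:t5 [tied]
step 7: L[7]=2 C[6]=5 → dur=5, Σ=56 | A=compute:t6 B=load:t7 [compute-bound]
step 8: C[7]=2 → dur=2, Σ=58 | A=idle B=compute:t7 [compute-only]

step 6: A=load:t6 B=compute:t5 [tied]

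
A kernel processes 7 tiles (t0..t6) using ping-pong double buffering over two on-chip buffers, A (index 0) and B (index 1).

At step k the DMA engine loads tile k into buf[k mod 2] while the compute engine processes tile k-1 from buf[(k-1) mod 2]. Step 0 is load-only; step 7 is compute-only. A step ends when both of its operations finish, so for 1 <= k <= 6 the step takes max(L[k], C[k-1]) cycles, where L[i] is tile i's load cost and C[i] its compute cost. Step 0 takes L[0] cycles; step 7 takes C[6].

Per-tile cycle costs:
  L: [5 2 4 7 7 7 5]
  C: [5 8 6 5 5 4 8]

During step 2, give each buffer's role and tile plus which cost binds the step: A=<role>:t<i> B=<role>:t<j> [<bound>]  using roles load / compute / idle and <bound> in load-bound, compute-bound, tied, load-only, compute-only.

step 2: A=load:t2 B=compute:t1 [compute-bound]

  0. 5=5c; end=5; A:t0 B:-
  1. max(2,5)=5c; end=10; A:t0 B:t1
  2. max(4,8)=8c; end=18; A:t2 B:t1
  3. max(7,6)=7c; end=25; A:t2 B:t3
  4. max(7,5)=7c; end=32; A:t4 B:t3
  5. max(7,5)=7c; end=39; A:t4 B:t5
  6. max(5,4)=5c; end=44; A:t6 B:t5
  7. 8=8c; end=52; A:t6 B:t5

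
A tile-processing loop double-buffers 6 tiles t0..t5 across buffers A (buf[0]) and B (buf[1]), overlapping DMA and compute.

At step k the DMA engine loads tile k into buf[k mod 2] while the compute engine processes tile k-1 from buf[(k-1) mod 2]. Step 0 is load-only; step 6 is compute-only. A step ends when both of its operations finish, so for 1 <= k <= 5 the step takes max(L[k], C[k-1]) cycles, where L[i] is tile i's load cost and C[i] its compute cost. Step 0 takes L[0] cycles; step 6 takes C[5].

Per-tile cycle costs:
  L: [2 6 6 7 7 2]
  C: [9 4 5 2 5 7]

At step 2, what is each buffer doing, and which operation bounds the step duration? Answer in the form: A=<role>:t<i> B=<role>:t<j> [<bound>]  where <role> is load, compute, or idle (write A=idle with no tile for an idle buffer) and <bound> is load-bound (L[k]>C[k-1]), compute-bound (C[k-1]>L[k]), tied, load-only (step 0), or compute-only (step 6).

step 2: A=load:t2 B=compute:t1 [load-bound]

step 0: L[0]=2 → dur=2, Σ=2 | A=load:t0 B=idle [load-only]
step 1: L[1]=6 C[0]=9 → dur=9, Σ=11 | A=compute:t0 B=load:t1 [compute-bound]
step 2: L[2]=6 C[1]=4 → dur=6, Σ=17 | A=load:t2 B=compute:t1 [load-bound]
step 3: L[3]=7 C[2]=5 → dur=7, Σ=24 | A=compute:t2 B=load:t3 [load-bound]
step 4: L[4]=7 C[3]=2 → dur=7, Σ=31 | A=load:t4 B=compute:t3 [load-bound]
step 5: L[5]=2 C[4]=5 → dur=5, Σ=36 | A=compute:t4 B=load:t5 [compute-bound]
step 6: C[5]=7 → dur=7, Σ=43 | A=idle B=compute:t5 [compute-only]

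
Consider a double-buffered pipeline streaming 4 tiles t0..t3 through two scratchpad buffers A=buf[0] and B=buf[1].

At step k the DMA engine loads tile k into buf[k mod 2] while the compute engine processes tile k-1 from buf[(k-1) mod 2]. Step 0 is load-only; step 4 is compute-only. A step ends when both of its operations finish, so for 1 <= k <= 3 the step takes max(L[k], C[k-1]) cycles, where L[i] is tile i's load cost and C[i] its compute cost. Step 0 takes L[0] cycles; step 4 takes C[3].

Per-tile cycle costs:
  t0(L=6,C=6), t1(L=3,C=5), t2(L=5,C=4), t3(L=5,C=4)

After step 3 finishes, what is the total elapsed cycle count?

end_cycle[3] = 22

[0] DMA t0→A (6c) ∥ CU idle ⇒ 6c, clock 6
[1] DMA t1→B (3c) ∥ CU A:t0 (6c) ⇒ 6c, clock 12
[2] DMA t2→A (5c) ∥ CU B:t1 (5c) ⇒ 5c, clock 17
[3] DMA t3→B (5c) ∥ CU A:t2 (4c) ⇒ 5c, clock 22
[4] DMA idle ∥ CU B:t3 (4c) ⇒ 4c, clock 26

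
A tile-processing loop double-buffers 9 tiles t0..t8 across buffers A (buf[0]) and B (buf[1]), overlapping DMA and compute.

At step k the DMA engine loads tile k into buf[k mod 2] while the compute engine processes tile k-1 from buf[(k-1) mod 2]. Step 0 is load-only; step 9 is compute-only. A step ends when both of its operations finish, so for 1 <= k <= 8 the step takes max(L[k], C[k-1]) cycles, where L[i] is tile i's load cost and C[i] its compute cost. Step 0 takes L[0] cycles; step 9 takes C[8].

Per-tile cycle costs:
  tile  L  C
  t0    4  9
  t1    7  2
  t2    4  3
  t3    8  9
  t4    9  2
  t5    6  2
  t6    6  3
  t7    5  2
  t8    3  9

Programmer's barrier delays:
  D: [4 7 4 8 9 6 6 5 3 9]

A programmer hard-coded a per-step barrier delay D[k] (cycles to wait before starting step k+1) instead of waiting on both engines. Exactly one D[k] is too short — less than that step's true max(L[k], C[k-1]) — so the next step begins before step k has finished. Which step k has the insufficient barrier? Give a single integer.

[0] required=L[0]=4=4 vs D=4 ok
[1] required=max(L[1]=7,C[0]=9)=9 vs D=7 SHORT
[2] required=max(L[2]=4,C[1]=2)=4 vs D=4 ok
[3] required=max(L[3]=8,C[2]=3)=8 vs D=8 ok
[4] required=max(L[4]=9,C[3]=9)=9 vs D=9 ok
[5] required=max(L[5]=6,C[4]=2)=6 vs D=6 ok
[6] required=max(L[6]=6,C[5]=2)=6 vs D=6 ok
[7] required=max(L[7]=5,C[6]=3)=5 vs D=5 ok
[8] required=max(L[8]=3,C[7]=2)=3 vs D=3 ok
[9] required=C[8]=9=9 vs D=9 ok

hazard at step 1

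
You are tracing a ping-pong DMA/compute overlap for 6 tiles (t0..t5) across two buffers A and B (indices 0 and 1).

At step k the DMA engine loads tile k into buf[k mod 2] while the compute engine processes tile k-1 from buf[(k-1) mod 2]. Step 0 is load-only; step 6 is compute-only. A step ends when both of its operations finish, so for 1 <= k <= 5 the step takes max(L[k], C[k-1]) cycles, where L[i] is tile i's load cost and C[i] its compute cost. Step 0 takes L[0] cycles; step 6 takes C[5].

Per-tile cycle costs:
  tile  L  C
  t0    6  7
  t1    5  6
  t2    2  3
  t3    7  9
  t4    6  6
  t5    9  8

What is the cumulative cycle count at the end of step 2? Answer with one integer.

  0. 6=6c; end=6; A:t0 B:-
  1. max(5,7)=7c; end=13; A:t0 B:t1
  2. max(2,6)=6c; end=19; A:t2 B:t1
  3. max(7,3)=7c; end=26; A:t2 B:t3
  4. max(6,9)=9c; end=35; A:t4 B:t3
  5. max(9,6)=9c; end=44; A:t4 B:t5
  6. 8=8c; end=52; A:t4 B:t5

end_cycle[2] = 19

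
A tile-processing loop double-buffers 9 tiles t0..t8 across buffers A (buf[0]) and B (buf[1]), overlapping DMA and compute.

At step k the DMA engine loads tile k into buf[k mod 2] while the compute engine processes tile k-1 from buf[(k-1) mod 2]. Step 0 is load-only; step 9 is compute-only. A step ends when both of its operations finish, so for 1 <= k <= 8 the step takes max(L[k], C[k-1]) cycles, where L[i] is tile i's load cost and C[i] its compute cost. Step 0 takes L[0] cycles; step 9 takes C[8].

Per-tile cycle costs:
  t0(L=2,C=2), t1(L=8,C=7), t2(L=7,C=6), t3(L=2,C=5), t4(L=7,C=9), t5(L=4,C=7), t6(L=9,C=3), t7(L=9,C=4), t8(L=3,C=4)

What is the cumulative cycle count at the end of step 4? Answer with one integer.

end_cycle[4] = 30

k=0 load=t0/2c comp=- wait=2 total=2
k=1 load=t1/8c comp=t0/2c wait=8 total=10
k=2 load=t2/7c comp=t1/7c wait=7 total=17
k=3 load=t3/2c comp=t2/6c wait=6 total=23
k=4 load=t4/7c comp=t3/5c wait=7 total=30
k=5 load=t5/4c comp=t4/9c wait=9 total=39
k=6 load=t6/9c comp=t5/7c wait=9 total=48
k=7 load=t7/9c comp=t6/3c wait=9 total=57
k=8 load=t8/3c comp=t7/4c wait=4 total=61
k=9 load=- comp=t8/4c wait=4 total=65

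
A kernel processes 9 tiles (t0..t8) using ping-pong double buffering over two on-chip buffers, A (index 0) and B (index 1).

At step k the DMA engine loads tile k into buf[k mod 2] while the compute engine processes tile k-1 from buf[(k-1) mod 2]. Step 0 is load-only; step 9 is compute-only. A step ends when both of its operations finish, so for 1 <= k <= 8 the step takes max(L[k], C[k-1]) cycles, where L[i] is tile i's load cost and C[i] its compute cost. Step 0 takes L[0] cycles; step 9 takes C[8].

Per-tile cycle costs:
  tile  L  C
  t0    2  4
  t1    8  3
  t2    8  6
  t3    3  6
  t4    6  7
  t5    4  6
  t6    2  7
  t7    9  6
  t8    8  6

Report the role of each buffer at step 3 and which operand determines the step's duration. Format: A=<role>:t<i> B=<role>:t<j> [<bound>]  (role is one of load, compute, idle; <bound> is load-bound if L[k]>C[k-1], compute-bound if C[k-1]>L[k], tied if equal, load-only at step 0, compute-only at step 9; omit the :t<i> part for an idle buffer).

k=0 load=t0/2c comp=- wait=2 total=2
k=1 load=t1/8c comp=t0/4c wait=8 total=10
k=2 load=t2/8c comp=t1/3c wait=8 total=18
k=3 load=t3/3c comp=t2/6c wait=6 total=24
k=4 load=t4/6c comp=t3/6c wait=6 total=30
k=5 load=t5/4c comp=t4/7c wait=7 total=37
k=6 load=t6/2c comp=t5/6c wait=6 total=43
k=7 load=t7/9c comp=t6/7c wait=9 total=52
k=8 load=t8/8c comp=t7/6c wait=8 total=60
k=9 load=- comp=t8/6c wait=6 total=66

step 3: A=compute:t2 B=load:t3 [compute-bound]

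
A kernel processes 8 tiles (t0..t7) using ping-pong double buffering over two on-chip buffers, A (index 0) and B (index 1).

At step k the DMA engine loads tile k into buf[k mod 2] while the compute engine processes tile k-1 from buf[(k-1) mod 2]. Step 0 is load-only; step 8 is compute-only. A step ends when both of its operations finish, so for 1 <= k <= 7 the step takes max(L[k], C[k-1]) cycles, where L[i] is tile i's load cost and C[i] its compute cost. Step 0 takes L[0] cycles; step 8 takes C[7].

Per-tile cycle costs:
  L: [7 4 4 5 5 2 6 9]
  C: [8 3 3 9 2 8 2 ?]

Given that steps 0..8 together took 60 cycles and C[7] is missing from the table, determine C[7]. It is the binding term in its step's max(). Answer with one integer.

C[7] = 8

step 0 → dur = L[0]=7 = 7
step 1 → dur = max(L[1]=4, C[0]=8) = 8
step 2 → dur = max(L[2]=4, C[1]=3) = 4
step 3 → dur = max(L[3]=5, C[2]=3) = 5
step 4 → dur = max(L[4]=5, C[3]=9) = 9
step 5 → dur = max(L[5]=2, C[4]=2) = 2
step 6 → dur = max(L[6]=6, C[5]=8) = 8
step 7 → dur = max(L[7]=9, C[6]=2) = 9
step 8 → dur = C[7]=? = C[7]  (unknown; binding)
sum of known step durations = 52
dur[8] = total - known = 60 - 52 = 8
C[7] is the binding max in step 8, so C[7] = dur[8] = 8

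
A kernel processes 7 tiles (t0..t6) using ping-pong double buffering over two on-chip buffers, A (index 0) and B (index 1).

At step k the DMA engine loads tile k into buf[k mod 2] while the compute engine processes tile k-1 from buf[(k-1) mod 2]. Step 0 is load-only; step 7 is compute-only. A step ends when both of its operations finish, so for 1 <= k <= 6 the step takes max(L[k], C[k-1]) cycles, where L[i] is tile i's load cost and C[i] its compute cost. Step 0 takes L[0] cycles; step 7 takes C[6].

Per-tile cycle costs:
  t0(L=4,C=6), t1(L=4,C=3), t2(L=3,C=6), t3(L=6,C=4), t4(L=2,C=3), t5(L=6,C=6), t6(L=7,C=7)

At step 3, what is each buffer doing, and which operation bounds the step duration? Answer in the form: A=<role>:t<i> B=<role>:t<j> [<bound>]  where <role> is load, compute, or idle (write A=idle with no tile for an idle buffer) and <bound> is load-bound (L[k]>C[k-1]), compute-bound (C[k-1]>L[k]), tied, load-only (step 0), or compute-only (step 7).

step 3: A=compute:t2 B=load:t3 [tied]

  0. 4=4c; end=4; A:t0 B:-
  1. max(4,6)=6c; end=10; A:t0 B:t1
  2. max(3,3)=3c; end=13; A:t2 B:t1
  3. max(6,6)=6c; end=19; A:t2 B:t3
  4. max(2,4)=4c; end=23; A:t4 B:t3
  5. max(6,3)=6c; end=29; A:t4 B:t5
  6. max(7,6)=7c; end=36; A:t6 B:t5
  7. 7=7c; end=43; A:t6 B:t5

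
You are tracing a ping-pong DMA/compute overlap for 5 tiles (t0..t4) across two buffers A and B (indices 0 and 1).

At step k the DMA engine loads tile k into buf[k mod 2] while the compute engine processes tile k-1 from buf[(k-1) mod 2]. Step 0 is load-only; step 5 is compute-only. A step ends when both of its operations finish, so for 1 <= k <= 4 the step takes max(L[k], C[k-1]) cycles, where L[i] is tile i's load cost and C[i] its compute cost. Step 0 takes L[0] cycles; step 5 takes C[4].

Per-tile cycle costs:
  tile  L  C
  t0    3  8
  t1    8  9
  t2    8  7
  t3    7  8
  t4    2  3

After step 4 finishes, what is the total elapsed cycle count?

step 0: L[0]=3 → dur=3, Σ=3 | A=load:t0 B=idle [load-only]
step 1: L[1]=8 C[0]=8 → dur=8, Σ=11 | A=compute:t0 B=load:t1 [tied]
step 2: L[2]=8 C[1]=9 → dur=9, Σ=20 | A=load:t2 B=compute:t1 [compute-bound]
step 3: L[3]=7 C[2]=7 → dur=7, Σ=27 | A=compute:t2 B=load:t3 [tied]
step 4: L[4]=2 C[3]=8 → dur=8, Σ=35 | A=load:t4 B=compute:t3 [compute-bound]
step 5: C[4]=3 → dur=3, Σ=38 | A=compute:t4 B=idle [compute-only]

end_cycle[4] = 35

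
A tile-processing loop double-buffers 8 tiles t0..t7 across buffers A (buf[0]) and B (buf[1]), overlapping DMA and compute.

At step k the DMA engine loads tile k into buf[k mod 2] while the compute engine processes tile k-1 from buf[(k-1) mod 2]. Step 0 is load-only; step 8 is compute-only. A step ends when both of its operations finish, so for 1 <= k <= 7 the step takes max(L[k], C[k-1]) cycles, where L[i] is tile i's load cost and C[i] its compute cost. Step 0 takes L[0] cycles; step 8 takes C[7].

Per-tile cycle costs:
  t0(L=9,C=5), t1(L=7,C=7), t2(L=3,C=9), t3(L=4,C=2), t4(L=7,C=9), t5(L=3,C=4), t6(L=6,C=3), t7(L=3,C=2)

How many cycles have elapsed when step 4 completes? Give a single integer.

end_cycle[4] = 39

  0. 9=9c; end=9; A:t0 B:-
  1. max(7,5)=7c; end=16; A:t0 B:t1
  2. max(3,7)=7c; end=23; A:t2 B:t1
  3. max(4,9)=9c; end=32; A:t2 B:t3
  4. max(7,2)=7c; end=39; A:t4 B:t3
  5. max(3,9)=9c; end=48; A:t4 B:t5
  6. max(6,4)=6c; end=54; A:t6 B:t5
  7. max(3,3)=3c; end=57; A:t6 B:t7
  8. 2=2c; end=59; A:t6 B:t7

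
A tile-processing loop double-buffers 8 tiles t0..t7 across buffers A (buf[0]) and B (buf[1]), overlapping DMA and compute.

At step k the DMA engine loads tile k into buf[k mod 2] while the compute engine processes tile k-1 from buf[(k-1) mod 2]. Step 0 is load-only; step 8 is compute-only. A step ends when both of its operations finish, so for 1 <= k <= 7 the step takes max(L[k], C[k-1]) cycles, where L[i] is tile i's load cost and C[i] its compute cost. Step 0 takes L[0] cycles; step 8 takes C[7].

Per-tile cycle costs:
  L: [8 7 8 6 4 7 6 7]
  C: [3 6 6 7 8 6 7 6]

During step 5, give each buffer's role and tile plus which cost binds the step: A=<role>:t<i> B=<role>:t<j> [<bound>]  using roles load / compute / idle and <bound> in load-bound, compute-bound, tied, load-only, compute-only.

step 5: A=compute:t4 B=load:t5 [compute-bound]

k=0 load=t0/8c comp=- wait=8 total=8
k=1 load=t1/7c comp=t0/3c wait=7 total=15
k=2 load=t2/8c comp=t1/6c wait=8 total=23
k=3 load=t3/6c comp=t2/6c wait=6 total=29
k=4 load=t4/4c comp=t3/7c wait=7 total=36
k=5 load=t5/7c comp=t4/8c wait=8 total=44
k=6 load=t6/6c comp=t5/6c wait=6 total=50
k=7 load=t7/7c comp=t6/7c wait=7 total=57
k=8 load=- comp=t7/6c wait=6 total=63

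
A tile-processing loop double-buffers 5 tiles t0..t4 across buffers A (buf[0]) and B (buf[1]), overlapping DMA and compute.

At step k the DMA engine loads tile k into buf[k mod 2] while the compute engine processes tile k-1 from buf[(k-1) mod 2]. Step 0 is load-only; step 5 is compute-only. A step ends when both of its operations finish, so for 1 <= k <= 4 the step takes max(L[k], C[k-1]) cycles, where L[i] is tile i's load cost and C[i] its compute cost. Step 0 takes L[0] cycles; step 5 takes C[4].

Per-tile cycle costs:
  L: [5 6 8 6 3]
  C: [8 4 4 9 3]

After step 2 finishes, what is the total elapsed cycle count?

[0] DMA t0→A (5c) ∥ CU idle ⇒ 5c, clock 5
[1] DMA t1→B (6c) ∥ CU A:t0 (8c) ⇒ 8c, clock 13
[2] DMA t2→A (8c) ∥ CU B:t1 (4c) ⇒ 8c, clock 21
[3] DMA t3→B (6c) ∥ CU A:t2 (4c) ⇒ 6c, clock 27
[4] DMA t4→A (3c) ∥ CU B:t3 (9c) ⇒ 9c, clock 36
[5] DMA idle ∥ CU A:t4 (3c) ⇒ 3c, clock 39

end_cycle[2] = 21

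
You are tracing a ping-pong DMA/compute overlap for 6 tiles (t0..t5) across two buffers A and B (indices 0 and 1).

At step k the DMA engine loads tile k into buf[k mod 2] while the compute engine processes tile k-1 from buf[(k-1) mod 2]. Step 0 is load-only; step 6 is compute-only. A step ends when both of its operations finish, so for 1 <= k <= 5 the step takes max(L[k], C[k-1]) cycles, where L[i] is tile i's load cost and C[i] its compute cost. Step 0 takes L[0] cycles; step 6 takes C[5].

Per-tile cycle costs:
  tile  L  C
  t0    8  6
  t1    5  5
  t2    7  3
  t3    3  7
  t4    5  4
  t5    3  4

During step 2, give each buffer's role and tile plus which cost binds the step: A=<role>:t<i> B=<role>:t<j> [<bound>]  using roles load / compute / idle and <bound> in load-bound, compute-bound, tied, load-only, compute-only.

step 2: A=load:t2 B=compute:t1 [load-bound]

  0. 8=8c; end=8; A:t0 B:-
  1. max(5,6)=6c; end=14; A:t0 B:t1
  2. max(7,5)=7c; end=21; A:t2 B:t1
  3. max(3,3)=3c; end=24; A:t2 B:t3
  4. max(5,7)=7c; end=31; A:t4 B:t3
  5. max(3,4)=4c; end=35; A:t4 B:t5
  6. 4=4c; end=39; A:t4 B:t5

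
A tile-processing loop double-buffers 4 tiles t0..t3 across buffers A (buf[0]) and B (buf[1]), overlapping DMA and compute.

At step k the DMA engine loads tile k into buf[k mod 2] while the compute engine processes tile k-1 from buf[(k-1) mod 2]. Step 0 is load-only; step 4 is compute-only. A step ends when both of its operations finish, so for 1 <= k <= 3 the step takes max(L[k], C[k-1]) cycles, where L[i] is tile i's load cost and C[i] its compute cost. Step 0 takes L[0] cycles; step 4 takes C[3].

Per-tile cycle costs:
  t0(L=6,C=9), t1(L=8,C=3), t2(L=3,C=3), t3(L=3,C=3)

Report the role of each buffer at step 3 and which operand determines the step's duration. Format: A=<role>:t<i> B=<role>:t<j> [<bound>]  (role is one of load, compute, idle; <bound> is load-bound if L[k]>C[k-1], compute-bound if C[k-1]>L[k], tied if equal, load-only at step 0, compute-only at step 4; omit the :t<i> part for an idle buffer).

  0. 6=6c; end=6; A:t0 B:-
  1. max(8,9)=9c; end=15; A:t0 B:t1
  2. max(3,3)=3c; end=18; A:t2 B:t1
  3. max(3,3)=3c; end=21; A:t2 B:t3
  4. 3=3c; end=24; A:t2 B:t3

step 3: A=compute:t2 B=load:t3 [tied]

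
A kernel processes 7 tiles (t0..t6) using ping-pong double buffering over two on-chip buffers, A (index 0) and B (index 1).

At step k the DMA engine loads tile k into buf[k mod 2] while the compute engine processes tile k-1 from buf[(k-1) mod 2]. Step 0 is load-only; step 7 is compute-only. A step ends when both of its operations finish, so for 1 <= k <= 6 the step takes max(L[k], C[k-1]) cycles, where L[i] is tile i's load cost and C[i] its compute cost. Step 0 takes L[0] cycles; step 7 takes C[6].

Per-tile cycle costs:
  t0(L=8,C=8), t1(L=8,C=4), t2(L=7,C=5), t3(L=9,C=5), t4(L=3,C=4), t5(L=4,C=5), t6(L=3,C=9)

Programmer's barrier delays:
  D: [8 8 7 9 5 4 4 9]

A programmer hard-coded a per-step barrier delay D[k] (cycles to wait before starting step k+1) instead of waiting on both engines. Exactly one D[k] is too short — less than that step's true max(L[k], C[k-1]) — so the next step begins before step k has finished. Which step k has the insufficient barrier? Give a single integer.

k=0 barrier L[0]=8→8c, D[0]=8 ok
k=1 barrier max(L[1]=8,C[0]=8)→8c, D[1]=8 ok
k=2 barrier max(L[2]=7,C[1]=4)→7c, D[2]=7 ok
k=3 barrier max(L[3]=9,C[2]=5)→9c, D[3]=9 ok
k=4 barrier max(L[4]=3,C[3]=5)→5c, D[4]=5 ok
k=5 barrier max(L[5]=4,C[4]=4)→4c, D[5]=4 ok
k=6 barrier max(L[6]=3,C[5]=5)→5c, D[6]=4 SHORT
k=7 barrier C[6]=9→9c, D[7]=9 ok

hazard at step 6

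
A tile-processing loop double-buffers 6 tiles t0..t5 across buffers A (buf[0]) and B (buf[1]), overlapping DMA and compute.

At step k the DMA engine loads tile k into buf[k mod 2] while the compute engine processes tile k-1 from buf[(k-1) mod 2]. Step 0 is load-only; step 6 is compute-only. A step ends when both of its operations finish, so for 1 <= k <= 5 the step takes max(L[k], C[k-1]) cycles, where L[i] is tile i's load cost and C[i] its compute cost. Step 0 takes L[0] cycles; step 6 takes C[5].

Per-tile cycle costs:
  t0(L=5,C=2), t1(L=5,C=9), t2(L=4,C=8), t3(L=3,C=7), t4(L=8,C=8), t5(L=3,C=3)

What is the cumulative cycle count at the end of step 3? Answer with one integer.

end_cycle[3] = 27

  0. 5=5c; end=5; A:t0 B:-
  1. max(5,2)=5c; end=10; A:t0 B:t1
  2. max(4,9)=9c; end=19; A:t2 B:t1
  3. max(3,8)=8c; end=27; A:t2 B:t3
  4. max(8,7)=8c; end=35; A:t4 B:t3
  5. max(3,8)=8c; end=43; A:t4 B:t5
  6. 3=3c; end=46; A:t4 B:t5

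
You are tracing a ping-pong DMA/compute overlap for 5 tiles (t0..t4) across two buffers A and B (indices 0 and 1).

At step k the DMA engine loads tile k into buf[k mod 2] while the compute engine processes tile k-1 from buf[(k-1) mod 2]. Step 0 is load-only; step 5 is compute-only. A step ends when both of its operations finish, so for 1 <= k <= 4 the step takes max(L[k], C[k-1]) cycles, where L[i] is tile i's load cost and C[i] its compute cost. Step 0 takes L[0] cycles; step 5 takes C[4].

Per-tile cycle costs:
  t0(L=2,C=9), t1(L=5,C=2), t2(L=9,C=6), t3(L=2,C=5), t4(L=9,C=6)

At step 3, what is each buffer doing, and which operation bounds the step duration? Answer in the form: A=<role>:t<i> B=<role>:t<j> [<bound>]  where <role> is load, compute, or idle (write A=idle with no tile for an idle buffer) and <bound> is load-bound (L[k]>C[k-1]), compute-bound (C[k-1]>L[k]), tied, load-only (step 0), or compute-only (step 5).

step 3: A=compute:t2 B=load:t3 [compute-bound]

[0] DMA t0→A (2c) ∥ CU idle ⇒ 2c, clock 2
[1] DMA t1→B (5c) ∥ CU A:t0 (9c) ⇒ 9c, clock 11
[2] DMA t2→A (9c) ∥ CU B:t1 (2c) ⇒ 9c, clock 20
[3] DMA t3→B (2c) ∥ CU A:t2 (6c) ⇒ 6c, clock 26
[4] DMA t4→A (9c) ∥ CU B:t3 (5c) ⇒ 9c, clock 35
[5] DMA idle ∥ CU A:t4 (6c) ⇒ 6c, clock 41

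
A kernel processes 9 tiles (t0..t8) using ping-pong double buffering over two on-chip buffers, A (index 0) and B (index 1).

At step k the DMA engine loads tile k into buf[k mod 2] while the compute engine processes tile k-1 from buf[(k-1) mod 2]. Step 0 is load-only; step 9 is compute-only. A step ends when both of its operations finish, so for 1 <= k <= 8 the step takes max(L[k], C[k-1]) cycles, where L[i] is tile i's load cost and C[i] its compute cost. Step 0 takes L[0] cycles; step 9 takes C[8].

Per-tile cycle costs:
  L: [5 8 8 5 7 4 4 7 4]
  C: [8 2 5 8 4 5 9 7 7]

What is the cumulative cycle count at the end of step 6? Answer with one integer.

end_cycle[6] = 43

[0] DMA t0→A (5c) ∥ CU idle ⇒ 5c, clock 5
[1] DMA t1→B (8c) ∥ CU A:t0 (8c) ⇒ 8c, clock 13
[2] DMA t2→A (8c) ∥ CU B:t1 (2c) ⇒ 8c, clock 21
[3] DMA t3→B (5c) ∥ CU A:t2 (5c) ⇒ 5c, clock 26
[4] DMA t4→A (7c) ∥ CU B:t3 (8c) ⇒ 8c, clock 34
[5] DMA t5→B (4c) ∥ CU A:t4 (4c) ⇒ 4c, clock 38
[6] DMA t6→A (4c) ∥ CU B:t5 (5c) ⇒ 5c, clock 43
[7] DMA t7→B (7c) ∥ CU A:t6 (9c) ⇒ 9c, clock 52
[8] DMA t8→A (4c) ∥ CU B:t7 (7c) ⇒ 7c, clock 59
[9] DMA idle ∥ CU A:t8 (7c) ⇒ 7c, clock 66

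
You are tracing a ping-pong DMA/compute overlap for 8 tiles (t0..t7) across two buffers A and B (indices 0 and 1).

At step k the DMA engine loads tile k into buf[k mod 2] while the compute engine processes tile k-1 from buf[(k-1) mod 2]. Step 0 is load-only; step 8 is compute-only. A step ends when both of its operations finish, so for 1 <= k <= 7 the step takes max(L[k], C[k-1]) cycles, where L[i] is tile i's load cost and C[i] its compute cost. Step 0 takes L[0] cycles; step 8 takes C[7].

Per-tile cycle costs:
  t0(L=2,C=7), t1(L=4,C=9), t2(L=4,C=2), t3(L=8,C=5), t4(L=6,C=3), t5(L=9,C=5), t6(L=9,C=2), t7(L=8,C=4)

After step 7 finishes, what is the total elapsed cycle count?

step 0: L[0]=2 → dur=2, Σ=2 | A=load:t0 B=idle [load-only]
step 1: L[1]=4 C[0]=7 → dur=7, Σ=9 | A=compute:t0 B=load:t1 [compute-bound]
step 2: L[2]=4 C[1]=9 → dur=9, Σ=18 | A=load:t2 B=compute:t1 [compute-bound]
step 3: L[3]=8 C[2]=2 → dur=8, Σ=26 | A=compute:t2 B=load:t3 [load-bound]
step 4: L[4]=6 C[3]=5 → dur=6, Σ=32 | A=load:t4 B=compute:t3 [load-bound]
step 5: L[5]=9 C[4]=3 → dur=9, Σ=41 | A=compute:t4 B=load:t5 [load-bound]
step 6: L[6]=9 C[5]=5 → dur=9, Σ=50 | A=load:t6 B=compute:t5 [load-bound]
step 7: L[7]=8 C[6]=2 → dur=8, Σ=58 | A=compute:t6 B=load:t7 [load-bound]
step 8: C[7]=4 → dur=4, Σ=62 | A=idle B=compute:t7 [compute-only]

end_cycle[7] = 58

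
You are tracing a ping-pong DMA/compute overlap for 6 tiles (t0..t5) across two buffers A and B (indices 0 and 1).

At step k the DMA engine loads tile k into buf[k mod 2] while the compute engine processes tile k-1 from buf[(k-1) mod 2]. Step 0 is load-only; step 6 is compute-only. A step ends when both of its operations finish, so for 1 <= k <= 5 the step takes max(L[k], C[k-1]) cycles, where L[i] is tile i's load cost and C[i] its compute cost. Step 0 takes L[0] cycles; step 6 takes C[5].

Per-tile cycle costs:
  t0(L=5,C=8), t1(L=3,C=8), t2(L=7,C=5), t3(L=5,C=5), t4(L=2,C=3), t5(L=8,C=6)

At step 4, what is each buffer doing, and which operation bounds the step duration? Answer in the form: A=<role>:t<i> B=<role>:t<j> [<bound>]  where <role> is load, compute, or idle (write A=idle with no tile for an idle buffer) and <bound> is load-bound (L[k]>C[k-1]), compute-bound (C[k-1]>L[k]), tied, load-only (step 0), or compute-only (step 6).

step 0: L[0]=5 → dur=5, Σ=5 | A=load:t0 B=idle [load-only]
step 1: L[1]=3 C[0]=8 → dur=8, Σ=13 | A=compute:t0 B=load:t1 [compute-bound]
step 2: L[2]=7 C[1]=8 → dur=8, Σ=21 | A=load:t2 B=compute:t1 [compute-bound]
step 3: L[3]=5 C[2]=5 → dur=5, Σ=26 | A=compute:t2 B=load:t3 [tied]
step 4: L[4]=2 C[3]=5 → dur=5, Σ=31 | A=load:t4 B=compute:t3 [compute-bound]
step 5: L[5]=8 C[4]=3 → dur=8, Σ=39 | A=compute:t4 B=load:t5 [load-bound]
step 6: C[5]=6 → dur=6, Σ=45 | A=idle B=compute:t5 [compute-only]

step 4: A=load:t4 B=compute:t3 [compute-bound]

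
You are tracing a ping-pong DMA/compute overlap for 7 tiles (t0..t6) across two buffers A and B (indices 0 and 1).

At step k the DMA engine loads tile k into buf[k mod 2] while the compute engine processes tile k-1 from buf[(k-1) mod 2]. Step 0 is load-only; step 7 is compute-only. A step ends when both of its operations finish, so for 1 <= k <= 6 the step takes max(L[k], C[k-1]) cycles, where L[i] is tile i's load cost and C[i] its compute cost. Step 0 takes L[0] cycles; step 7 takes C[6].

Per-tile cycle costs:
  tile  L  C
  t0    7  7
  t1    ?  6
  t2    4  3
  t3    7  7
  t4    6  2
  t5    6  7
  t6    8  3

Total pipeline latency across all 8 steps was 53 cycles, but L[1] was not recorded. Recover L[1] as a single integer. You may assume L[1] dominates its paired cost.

L[1] = 9

step 0: dur = L[0]=7 = 7
step 1: dur = max(L[1]=?, C[0]=7) = L[1]  (unknown; binding)
step 2: dur = max(L[2]=4, C[1]=6) = 6
step 3: dur = max(L[3]=7, C[2]=3) = 7
step 4: dur = max(L[4]=6, C[3]=7) = 7
step 5: dur = max(L[5]=6, C[4]=2) = 6
step 6: dur = max(L[6]=8, C[5]=7) = 8
step 7: dur = C[6]=3 = 3
sum of known step durations = 44
dur[1] = total - known = 53 - 44 = 9
L[1] is the binding max in step 1, so L[1] = dur[1] = 9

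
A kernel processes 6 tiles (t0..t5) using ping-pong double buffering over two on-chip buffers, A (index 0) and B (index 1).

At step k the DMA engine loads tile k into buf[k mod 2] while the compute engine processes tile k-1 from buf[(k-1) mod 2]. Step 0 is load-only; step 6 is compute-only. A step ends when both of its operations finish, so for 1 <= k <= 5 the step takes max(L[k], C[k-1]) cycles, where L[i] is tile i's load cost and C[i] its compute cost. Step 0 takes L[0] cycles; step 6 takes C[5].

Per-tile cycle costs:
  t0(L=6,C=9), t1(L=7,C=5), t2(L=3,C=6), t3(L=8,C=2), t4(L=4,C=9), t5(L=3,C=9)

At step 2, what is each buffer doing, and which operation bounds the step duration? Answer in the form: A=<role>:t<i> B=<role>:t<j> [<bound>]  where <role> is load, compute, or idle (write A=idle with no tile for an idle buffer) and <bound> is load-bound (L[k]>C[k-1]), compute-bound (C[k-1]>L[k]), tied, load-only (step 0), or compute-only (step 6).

  0. 6=6c; end=6; A:t0 B:-
  1. max(7,9)=9c; end=15; A:t0 B:t1
  2. max(3,5)=5c; end=20; A:t2 B:t1
  3. max(8,6)=8c; end=28; A:t2 B:t3
  4. max(4,2)=4c; end=32; A:t4 B:t3
  5. max(3,9)=9c; end=41; A:t4 B:t5
  6. 9=9c; end=50; A:t4 B:t5

step 2: A=load:t2 B=compute:t1 [compute-bound]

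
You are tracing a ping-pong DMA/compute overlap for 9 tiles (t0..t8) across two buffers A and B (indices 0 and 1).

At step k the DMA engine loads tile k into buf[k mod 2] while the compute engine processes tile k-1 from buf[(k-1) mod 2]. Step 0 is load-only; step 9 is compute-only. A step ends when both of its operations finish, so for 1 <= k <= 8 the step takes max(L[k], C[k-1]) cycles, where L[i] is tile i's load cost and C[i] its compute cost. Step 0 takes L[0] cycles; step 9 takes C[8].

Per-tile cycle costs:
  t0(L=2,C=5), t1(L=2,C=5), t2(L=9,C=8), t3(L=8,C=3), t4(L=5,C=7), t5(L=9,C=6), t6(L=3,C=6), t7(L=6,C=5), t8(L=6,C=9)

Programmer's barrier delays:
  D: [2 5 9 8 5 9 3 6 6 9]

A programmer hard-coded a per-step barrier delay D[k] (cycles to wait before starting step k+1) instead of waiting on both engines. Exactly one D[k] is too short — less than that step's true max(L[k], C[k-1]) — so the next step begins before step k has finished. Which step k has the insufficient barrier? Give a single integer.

[0] required=L[0]=2=2 vs D=2 ok
[1] required=max(L[1]=2,C[0]=5)=5 vs D=5 ok
[2] required=max(L[2]=9,C[1]=5)=9 vs D=9 ok
[3] required=max(L[3]=8,C[2]=8)=8 vs D=8 ok
[4] required=max(L[4]=5,C[3]=3)=5 vs D=5 ok
[5] required=max(L[5]=9,C[4]=7)=9 vs D=9 ok
[6] required=max(L[6]=3,C[5]=6)=6 vs D=3 SHORT
[7] required=max(L[7]=6,C[6]=6)=6 vs D=6 ok
[8] required=max(L[8]=6,C[7]=5)=6 vs D=6 ok
[9] required=C[8]=9=9 vs D=9 ok

hazard at step 6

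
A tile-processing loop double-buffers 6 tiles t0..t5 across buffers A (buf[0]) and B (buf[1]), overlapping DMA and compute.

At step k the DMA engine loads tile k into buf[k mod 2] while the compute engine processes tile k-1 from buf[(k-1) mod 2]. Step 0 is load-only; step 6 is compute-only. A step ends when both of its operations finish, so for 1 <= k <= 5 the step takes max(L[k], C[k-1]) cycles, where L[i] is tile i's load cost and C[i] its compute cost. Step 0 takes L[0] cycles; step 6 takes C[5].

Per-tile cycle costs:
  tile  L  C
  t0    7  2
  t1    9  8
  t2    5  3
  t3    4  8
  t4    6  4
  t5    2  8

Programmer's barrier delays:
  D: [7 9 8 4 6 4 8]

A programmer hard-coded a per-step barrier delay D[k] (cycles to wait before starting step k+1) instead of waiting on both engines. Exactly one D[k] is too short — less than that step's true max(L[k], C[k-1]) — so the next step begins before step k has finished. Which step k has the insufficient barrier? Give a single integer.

k=0 barrier L[0]=7→7c, D[0]=7 ok
k=1 barrier max(L[1]=9,C[0]=2)→9c, D[1]=9 ok
k=2 barrier max(L[2]=5,C[1]=8)→8c, D[2]=8 ok
k=3 barrier max(L[3]=4,C[2]=3)→4c, D[3]=4 ok
k=4 barrier max(L[4]=6,C[3]=8)→8c, D[4]=6 SHORT
k=5 barrier max(L[5]=2,C[4]=4)→4c, D[5]=4 ok
k=6 barrier C[5]=8→8c, D[6]=8 ok

hazard at step 4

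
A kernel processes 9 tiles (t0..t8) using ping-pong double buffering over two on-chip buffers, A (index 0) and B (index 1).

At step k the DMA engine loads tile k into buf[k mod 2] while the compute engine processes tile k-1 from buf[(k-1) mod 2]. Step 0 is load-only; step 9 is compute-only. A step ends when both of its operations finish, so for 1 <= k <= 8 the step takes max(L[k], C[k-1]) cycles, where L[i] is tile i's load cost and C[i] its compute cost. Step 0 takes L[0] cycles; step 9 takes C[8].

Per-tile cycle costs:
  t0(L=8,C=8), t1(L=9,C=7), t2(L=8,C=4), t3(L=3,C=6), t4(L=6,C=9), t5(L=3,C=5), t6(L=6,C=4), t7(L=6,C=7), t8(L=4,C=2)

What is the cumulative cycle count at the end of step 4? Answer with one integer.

end_cycle[4] = 35

step 0: L[0]=8 → dur=8, Σ=8 | A=load:t0 B=idle [load-only]
step 1: L[1]=9 C[0]=8 → dur=9, Σ=17 | A=compute:t0 B=load:t1 [load-bound]
step 2: L[2]=8 C[1]=7 → dur=8, Σ=25 | A=load:t2 B=compute:t1 [load-bound]
step 3: L[3]=3 C[2]=4 → dur=4, Σ=29 | A=compute:t2 B=load:t3 [compute-bound]
step 4: L[4]=6 C[3]=6 → dur=6, Σ=35 | A=load:t4 B=compute:t3 [tied]
step 5: L[5]=3 C[4]=9 → dur=9, Σ=44 | A=compute:t4 B=load:t5 [compute-bound]
step 6: L[6]=6 C[5]=5 → dur=6, Σ=50 | A=load:t6 B=compute:t5 [load-bound]
step 7: L[7]=6 C[6]=4 → dur=6, Σ=56 | A=compute:t6 B=load:t7 [load-bound]
step 8: L[8]=4 C[7]=7 → dur=7, Σ=63 | A=load:t8 B=compute:t7 [compute-bound]
step 9: C[8]=2 → dur=2, Σ=65 | A=compute:t8 B=idle [compute-only]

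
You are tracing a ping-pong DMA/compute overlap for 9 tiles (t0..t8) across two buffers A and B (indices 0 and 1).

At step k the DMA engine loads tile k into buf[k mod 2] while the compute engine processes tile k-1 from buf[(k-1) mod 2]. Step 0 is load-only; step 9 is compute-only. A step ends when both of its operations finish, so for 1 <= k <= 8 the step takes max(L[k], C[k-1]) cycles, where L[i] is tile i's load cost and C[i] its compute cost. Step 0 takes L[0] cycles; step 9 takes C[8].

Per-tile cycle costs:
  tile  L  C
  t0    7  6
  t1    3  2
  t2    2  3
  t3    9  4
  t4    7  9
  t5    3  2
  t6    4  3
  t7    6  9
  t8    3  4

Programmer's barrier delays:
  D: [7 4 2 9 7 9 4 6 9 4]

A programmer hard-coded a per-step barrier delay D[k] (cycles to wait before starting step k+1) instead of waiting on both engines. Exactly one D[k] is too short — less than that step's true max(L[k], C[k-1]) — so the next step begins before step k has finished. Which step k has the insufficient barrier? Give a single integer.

k=0 barrier L[0]=7→7c, D[0]=7 ok
k=1 barrier max(L[1]=3,C[0]=6)→6c, D[1]=4 SHORT
k=2 barrier max(L[2]=2,C[1]=2)→2c, D[2]=2 ok
k=3 barrier max(L[3]=9,C[2]=3)→9c, D[3]=9 ok
k=4 barrier max(L[4]=7,C[3]=4)→7c, D[4]=7 ok
k=5 barrier max(L[5]=3,C[4]=9)→9c, D[5]=9 ok
k=6 barrier max(L[6]=4,C[5]=2)→4c, D[6]=4 ok
k=7 barrier max(L[7]=6,C[6]=3)→6c, D[7]=6 ok
k=8 barrier max(L[8]=3,C[7]=9)→9c, D[8]=9 ok
k=9 barrier C[8]=4→4c, D[9]=4 ok

hazard at step 1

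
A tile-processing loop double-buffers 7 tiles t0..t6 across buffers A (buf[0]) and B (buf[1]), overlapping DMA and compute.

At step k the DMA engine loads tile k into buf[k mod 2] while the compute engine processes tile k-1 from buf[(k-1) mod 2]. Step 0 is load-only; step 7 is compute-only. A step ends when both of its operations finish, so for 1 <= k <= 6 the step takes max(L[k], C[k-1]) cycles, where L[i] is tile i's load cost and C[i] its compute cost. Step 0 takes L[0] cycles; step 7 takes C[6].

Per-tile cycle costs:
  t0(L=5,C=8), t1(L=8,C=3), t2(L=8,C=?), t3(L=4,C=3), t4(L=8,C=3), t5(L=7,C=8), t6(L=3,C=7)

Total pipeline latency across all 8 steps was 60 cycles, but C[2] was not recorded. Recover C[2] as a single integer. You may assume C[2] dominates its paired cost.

C[2] = 9

step 0: dur = L[0]=5 = 5
step 1: dur = max(L[1]=8, C[0]=8) = 8
step 2: dur = max(L[2]=8, C[1]=3) = 8
step 3: dur = max(L[3]=4, C[2]=?) = C[2]  (unknown; binding)
step 4: dur = max(L[4]=8, C[3]=3) = 8
step 5: dur = max(L[5]=7, C[4]=3) = 7
step 6: dur = max(L[6]=3, C[5]=8) = 8
step 7: dur = C[6]=7 = 7
sum of known step durations = 51
dur[3] = total - known = 60 - 51 = 9
C[2] is the binding max in step 3, so C[2] = dur[3] = 9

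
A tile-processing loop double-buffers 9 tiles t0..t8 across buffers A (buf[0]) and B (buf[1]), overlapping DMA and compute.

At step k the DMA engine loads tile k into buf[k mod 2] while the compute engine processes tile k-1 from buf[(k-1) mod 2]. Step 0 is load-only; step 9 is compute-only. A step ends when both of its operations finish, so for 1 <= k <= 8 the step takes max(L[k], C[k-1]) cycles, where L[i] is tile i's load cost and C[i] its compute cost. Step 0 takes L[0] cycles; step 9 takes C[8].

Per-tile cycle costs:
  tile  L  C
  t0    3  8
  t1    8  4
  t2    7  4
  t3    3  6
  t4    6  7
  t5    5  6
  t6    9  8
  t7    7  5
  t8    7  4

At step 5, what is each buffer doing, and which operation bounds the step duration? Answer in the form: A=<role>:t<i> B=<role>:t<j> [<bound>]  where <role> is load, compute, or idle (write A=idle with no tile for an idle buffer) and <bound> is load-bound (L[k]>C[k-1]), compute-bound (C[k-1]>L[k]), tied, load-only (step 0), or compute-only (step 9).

[0] DMA t0→A (3c) ∥ CU idle ⇒ 3c, clock 3
[1] DMA t1→B (8c) ∥ CU A:t0 (8c) ⇒ 8c, clock 11
[2] DMA t2→A (7c) ∥ CU B:t1 (4c) ⇒ 7c, clock 18
[3] DMA t3→B (3c) ∥ CU A:t2 (4c) ⇒ 4c, clock 22
[4] DMA t4→A (6c) ∥ CU B:t3 (6c) ⇒ 6c, clock 28
[5] DMA t5→B (5c) ∥ CU A:t4 (7c) ⇒ 7c, clock 35
[6] DMA t6→A (9c) ∥ CU B:t5 (6c) ⇒ 9c, clock 44
[7] DMA t7→B (7c) ∥ CU A:t6 (8c) ⇒ 8c, clock 52
[8] DMA t8→A (7c) ∥ CU B:t7 (5c) ⇒ 7c, clock 59
[9] DMA idle ∥ CU A:t8 (4c) ⇒ 4c, clock 63

step 5: A=compute:t4 B=load:t5 [compute-bound]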